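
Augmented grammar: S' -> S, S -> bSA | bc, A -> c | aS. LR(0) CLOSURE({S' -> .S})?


Start: S' -> .S
For each item with dot before a nonterminal B, add B -> .γ for every B-production
Closure: [S' -> .S, S -> .bSA, S -> .bc]


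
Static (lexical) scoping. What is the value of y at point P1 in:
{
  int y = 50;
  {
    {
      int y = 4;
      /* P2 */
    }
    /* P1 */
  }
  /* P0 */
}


P1's block does not declare y; resolves to the enclosing declaration at depth 0
y = 50


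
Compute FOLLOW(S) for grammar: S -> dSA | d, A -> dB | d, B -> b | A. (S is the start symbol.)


$ ∈ FOLLOW(S). For each A -> αBβ: add FIRST(β)\{ε} to FOLLOW(B); if β nullable, add FOLLOW(A).
FOLLOW(S) = {$, d}


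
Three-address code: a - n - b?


Break into single-operator statements:
t1 = a - n
t2 = t1 - b


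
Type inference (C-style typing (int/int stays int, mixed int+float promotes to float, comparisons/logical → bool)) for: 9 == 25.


Operand types: int == int
Rule: comparison yields bool
Result type: bool


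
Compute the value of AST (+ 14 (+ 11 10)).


Evaluate inner: (+ 11 10) = 21
Evaluate root: (+ 14 21) = 35
Result: 35


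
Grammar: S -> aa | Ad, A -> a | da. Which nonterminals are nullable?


A nonterminal is nullable iff some alternative derives ε (directly, or every symbol in it is nullable)
Nullable: {}


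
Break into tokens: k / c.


Scan left to right, longest-match per lexeme
Tokens: ID(k), OP(/), ID(c)


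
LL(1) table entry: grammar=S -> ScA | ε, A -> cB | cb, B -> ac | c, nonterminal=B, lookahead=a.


For [B, a]: 'a' ∈ FIRST(ac)
Entry: B -> ac


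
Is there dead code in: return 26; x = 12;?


statement follows a return and is unreachable
Dead: 'x = 12'


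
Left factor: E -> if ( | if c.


Common prefix: 'if'
Factored: E -> if E', E' -> ( | c


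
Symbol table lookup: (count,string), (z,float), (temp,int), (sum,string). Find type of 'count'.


Lookup 'count' → type string


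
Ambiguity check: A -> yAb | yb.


balanced y^n…b^n: each string has a unique parse
Unambiguous


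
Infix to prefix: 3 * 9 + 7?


left-to-right (same/higher precedence on left): tree is (+ (* 3 9) 7)
Prefix: + * 3 9 7


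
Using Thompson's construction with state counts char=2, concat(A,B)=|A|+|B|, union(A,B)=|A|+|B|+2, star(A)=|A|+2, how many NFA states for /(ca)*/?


Syntax tree has 2 char leaf(s), 0 union(s), 1 star(s)
chars contribute 2×2 = 4; each union adds +2; each star adds +2
Total: 4 + 0 + 2 = 6 states


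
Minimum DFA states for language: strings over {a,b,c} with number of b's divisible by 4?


Track (count of b) mod 4: states 0..3, accept at 0
Minimal DFA: 4 states


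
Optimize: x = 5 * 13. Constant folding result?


5 * 13 = 65 at compile time
Optimized: x = 65


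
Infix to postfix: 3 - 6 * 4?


* has higher precedence, evaluate 6*4 first
Postfix: 3 6 4 * -


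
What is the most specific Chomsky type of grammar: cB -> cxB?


LHS has context (more than one symbol) and |LHS| ≤ |RHS|
Classification: Type 1 (Context-Sensitive)


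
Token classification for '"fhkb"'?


Pattern: double-quoted sequence
Type: STRING_LITERAL


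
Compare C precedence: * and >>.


'*' is multiplicative (level 10); '>>' is shift (level 8)
Higher level binds tighter
'*' has higher precedence than '>>'


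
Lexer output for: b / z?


Scan left to right, longest-match per lexeme
Tokens: ID(b), OP(/), ID(z)


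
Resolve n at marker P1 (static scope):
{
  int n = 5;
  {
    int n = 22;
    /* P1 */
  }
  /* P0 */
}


n declared in the same block as P1
n = 22


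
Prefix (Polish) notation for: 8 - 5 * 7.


'*' binds tighter: tree is (- 8 (* 5 7))
Prefix: - 8 * 5 7


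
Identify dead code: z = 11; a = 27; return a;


z is assigned but never read
Dead: 'z = 11'


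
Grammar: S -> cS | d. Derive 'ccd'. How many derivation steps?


Derivation: S => cS => ccS => ccd
Steps: 3


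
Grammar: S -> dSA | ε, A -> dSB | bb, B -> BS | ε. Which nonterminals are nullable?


A nonterminal is nullable iff some alternative derives ε (directly, or every symbol in it is nullable)
Nullable: {B, S}


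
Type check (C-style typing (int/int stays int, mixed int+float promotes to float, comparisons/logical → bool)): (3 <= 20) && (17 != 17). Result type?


Operand types: bool && bool
Rule: logical operators take bool operands and yield bool
Result type: bool


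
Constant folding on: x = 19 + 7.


19 + 7 = 26 at compile time
Optimized: x = 26


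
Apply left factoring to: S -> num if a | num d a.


Common prefix: 'num'
Factored: S -> num S', S' -> if a | d a


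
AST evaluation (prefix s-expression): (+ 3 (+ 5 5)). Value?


Evaluate inner: (+ 5 5) = 10
Evaluate root: (+ 3 10) = 13
Result: 13


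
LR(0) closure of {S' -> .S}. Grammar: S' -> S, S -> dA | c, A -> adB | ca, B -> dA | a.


Start: S' -> .S
For each item with dot before a nonterminal B, add B -> .γ for every B-production
Closure: [S' -> .S, S -> .dA, S -> .c]


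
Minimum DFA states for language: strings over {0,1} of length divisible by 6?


Track length mod 6: states 0..5, accept at 0
Minimal DFA: 6 states


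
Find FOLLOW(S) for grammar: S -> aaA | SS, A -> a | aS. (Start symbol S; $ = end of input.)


$ ∈ FOLLOW(S). For each A -> αBβ: add FIRST(β)\{ε} to FOLLOW(B); if β nullable, add FOLLOW(A).
FOLLOW(S) = {$, a}


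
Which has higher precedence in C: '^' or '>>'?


'>>' is shift (level 8); '^' is bitwise XOR (level 4)
Higher level binds tighter
'>>' has higher precedence than '^'


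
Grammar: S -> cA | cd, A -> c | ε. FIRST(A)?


Per alternative of A: FIRST(c) = {c}; FIRST(ε) = {ε}
FIRST(A) = {c, ε}


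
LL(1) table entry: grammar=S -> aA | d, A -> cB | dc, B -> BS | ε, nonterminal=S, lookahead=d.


For [S, d]: 'd' ∈ FIRST(d)
Entry: S -> d


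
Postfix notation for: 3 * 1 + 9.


Left to right (same or higher precedence on left)
Postfix: 3 1 * 9 +


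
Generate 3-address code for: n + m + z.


Break into single-operator statements:
t1 = n + m
t2 = t1 + z


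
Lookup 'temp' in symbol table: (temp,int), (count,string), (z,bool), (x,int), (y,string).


Lookup 'temp' → type int


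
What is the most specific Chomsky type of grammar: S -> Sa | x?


Left-linear: every RHS is a terminal or one nonterminal followed by a terminal
Classification: Type 3 (Regular)


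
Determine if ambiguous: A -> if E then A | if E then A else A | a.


dangling else: 'if E then if E then a else a' parses two ways
Ambiguous


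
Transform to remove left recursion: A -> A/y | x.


Left-recursive alternatives: A/y; non-recursive: x
Introduce A': A -> xA', A' -> /yA' | ε


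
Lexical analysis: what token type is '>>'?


Pattern: operator symbol
Type: OPERATOR


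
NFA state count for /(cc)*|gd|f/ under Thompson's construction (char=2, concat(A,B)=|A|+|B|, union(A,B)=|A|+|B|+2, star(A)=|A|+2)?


Syntax tree has 5 char leaf(s), 2 union(s), 1 star(s)
chars contribute 5×2 = 10; each union adds +2; each star adds +2
Total: 10 + 4 + 2 = 16 states


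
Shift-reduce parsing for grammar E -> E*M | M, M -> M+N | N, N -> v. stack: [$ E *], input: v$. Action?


no handle ('E*' is not any RHS); shift 'v'
Action: shift


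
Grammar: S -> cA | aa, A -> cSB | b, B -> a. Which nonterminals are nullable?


A nonterminal is nullable iff some alternative derives ε (directly, or every symbol in it is nullable)
Nullable: {}


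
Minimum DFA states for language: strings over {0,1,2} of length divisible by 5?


Track length mod 5: states 0..4, accept at 0
Minimal DFA: 5 states


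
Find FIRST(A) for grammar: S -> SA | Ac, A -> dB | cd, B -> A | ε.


Per alternative of A: FIRST(dB) = {d}; FIRST(cd) = {c}
FIRST(A) = {c, d}


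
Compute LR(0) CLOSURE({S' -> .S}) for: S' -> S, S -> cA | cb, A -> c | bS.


Start: S' -> .S
For each item with dot before a nonterminal B, add B -> .γ for every B-production
Closure: [S' -> .S, S -> .cA, S -> .cb]


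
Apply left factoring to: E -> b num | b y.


Common prefix: 'b'
Factored: E -> b E', E' -> num | y


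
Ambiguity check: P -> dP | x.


right-linear, alternatives start with distinct terminals 'd' vs 'x': unique leftmost derivation
Unambiguous


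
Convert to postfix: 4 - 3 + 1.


Left to right (same or higher precedence on left)
Postfix: 4 3 - 1 +


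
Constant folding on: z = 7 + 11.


7 + 11 = 18 at compile time
Optimized: z = 18


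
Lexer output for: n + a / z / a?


Scan left to right, longest-match per lexeme
Tokens: ID(n), OP(+), ID(a), OP(/), ID(z), OP(/), ID(a)


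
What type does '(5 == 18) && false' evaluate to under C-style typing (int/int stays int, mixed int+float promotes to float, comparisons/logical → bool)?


Operand types: bool && bool
Rule: logical operators take bool operands and yield bool
Result type: bool


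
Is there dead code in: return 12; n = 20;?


statement follows a return and is unreachable
Dead: 'n = 20'


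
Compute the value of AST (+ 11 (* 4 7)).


Evaluate inner: (* 4 7) = 28
Evaluate root: (+ 11 28) = 39
Result: 39


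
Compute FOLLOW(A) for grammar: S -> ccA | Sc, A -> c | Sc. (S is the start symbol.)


$ ∈ FOLLOW(S). For each A -> αBβ: add FIRST(β)\{ε} to FOLLOW(B); if β nullable, add FOLLOW(A).
FOLLOW(A) = {$, c}


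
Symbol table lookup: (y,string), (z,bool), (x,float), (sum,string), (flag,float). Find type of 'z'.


Lookup 'z' → type bool


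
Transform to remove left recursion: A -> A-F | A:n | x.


Left-recursive alternatives: A-F, A:n; non-recursive: x
Introduce A': A -> xA', A' -> -FA' | :nA' | ε


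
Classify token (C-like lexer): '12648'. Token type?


Pattern: digits only
Type: INTEGER_LITERAL


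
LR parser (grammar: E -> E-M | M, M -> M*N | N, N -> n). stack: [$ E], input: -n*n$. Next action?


shift '-' to continue E -> E-M
Action: shift


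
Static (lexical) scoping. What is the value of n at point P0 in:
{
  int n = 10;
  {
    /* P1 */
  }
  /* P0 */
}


n declared in the same block as P0
n = 10


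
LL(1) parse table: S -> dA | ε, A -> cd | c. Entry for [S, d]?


For [S, d]: 'd' ∈ FIRST(dA)
Entry: S -> dA


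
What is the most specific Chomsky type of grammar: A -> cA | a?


Right-linear: every RHS is a terminal or a terminal followed by one nonterminal
Classification: Type 3 (Regular)


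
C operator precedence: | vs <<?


'<<' is shift (level 8); '|' is bitwise OR (level 3)
Higher level binds tighter
'<<' has higher precedence than '|'


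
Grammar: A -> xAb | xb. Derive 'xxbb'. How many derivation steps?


Derivation: A => xAb => xxbb
Steps: 2


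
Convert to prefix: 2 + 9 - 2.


left-to-right (same/higher precedence on left): tree is (- (+ 2 9) 2)
Prefix: - + 2 9 2


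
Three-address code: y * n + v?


Break into single-operator statements:
t1 = y * n
t2 = t1 + v


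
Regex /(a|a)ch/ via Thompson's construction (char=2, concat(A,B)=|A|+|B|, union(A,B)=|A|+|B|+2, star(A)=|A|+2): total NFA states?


Syntax tree has 4 char leaf(s), 1 union(s), 0 star(s)
chars contribute 4×2 = 8; each union adds +2; each star adds +2
Total: 8 + 2 + 0 = 10 states


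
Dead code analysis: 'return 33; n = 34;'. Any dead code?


statement follows a return and is unreachable
Dead: 'n = 34'


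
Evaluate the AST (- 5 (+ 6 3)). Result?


Evaluate inner: (+ 6 3) = 9
Evaluate root: (- 5 9) = -4
Result: -4


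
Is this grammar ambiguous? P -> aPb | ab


balanced a^n…b^n: each string has a unique parse
Unambiguous


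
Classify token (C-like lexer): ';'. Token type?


Pattern: delimiter/punctuation
Type: PUNCTUATION


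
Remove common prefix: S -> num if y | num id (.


Common prefix: 'num'
Factored: S -> num S', S' -> if y | id (


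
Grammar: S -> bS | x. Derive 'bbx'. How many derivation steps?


Derivation: S => bS => bbS => bbx
Steps: 3


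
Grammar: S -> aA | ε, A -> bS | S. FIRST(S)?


Per alternative of S: FIRST(aA) = {a}; FIRST(ε) = {ε}
FIRST(S) = {a, ε}


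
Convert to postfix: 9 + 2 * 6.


* has higher precedence, evaluate 2*6 first
Postfix: 9 2 6 * +


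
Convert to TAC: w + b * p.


Break into single-operator statements:
t1 = b * p
t2 = w + t1


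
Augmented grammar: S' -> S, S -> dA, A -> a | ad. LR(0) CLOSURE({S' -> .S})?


Start: S' -> .S
For each item with dot before a nonterminal B, add B -> .γ for every B-production
Closure: [S' -> .S, S -> .dA]


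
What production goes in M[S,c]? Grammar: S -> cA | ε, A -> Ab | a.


For [S, c]: 'c' ∈ FIRST(cA)
Entry: S -> cA


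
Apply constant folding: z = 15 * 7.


15 * 7 = 105 at compile time
Optimized: z = 105


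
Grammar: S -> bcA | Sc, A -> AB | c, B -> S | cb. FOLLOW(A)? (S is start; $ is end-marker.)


$ ∈ FOLLOW(S). For each A -> αBβ: add FIRST(β)\{ε} to FOLLOW(B); if β nullable, add FOLLOW(A).
FOLLOW(A) = {$, b, c}


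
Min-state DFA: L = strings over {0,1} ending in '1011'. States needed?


Track the longest suffix of input matching a prefix of '1011': 5 classes (prefixes of length 0..4)
Minimal DFA: 5 states


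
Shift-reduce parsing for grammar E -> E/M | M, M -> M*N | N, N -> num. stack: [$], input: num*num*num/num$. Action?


no handle on stack; shift 'num'
Action: shift


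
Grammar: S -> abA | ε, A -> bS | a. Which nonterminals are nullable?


A nonterminal is nullable iff some alternative derives ε (directly, or every symbol in it is nullable)
Nullable: {S}


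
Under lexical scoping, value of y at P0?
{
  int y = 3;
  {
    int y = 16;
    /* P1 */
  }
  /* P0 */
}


y declared in the same block as P0
y = 3


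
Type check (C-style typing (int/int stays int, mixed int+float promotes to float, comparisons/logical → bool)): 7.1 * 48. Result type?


Operand types: float * int
Rule: mixed int/float promotes to float; int/int stays int
Result type: float


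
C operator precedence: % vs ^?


'%' is multiplicative (level 10); '^' is bitwise XOR (level 4)
Higher level binds tighter
'%' has higher precedence than '^'


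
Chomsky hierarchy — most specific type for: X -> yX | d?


Right-linear: every RHS is a terminal or a terminal followed by one nonterminal
Classification: Type 3 (Regular)


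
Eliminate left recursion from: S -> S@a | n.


Left-recursive alternatives: S@a; non-recursive: n
Introduce S': S -> nS', S' -> @aS' | ε


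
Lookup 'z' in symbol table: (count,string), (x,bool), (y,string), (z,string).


Lookup 'z' → type string


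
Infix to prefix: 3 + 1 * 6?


'*' binds tighter: tree is (+ 3 (* 1 6))
Prefix: + 3 * 1 6


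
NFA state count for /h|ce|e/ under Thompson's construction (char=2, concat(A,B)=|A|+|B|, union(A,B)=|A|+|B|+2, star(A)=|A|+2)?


Syntax tree has 4 char leaf(s), 2 union(s), 0 star(s)
chars contribute 4×2 = 8; each union adds +2; each star adds +2
Total: 8 + 4 + 0 = 12 states


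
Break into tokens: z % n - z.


Scan left to right, longest-match per lexeme
Tokens: ID(z), OP(%), ID(n), OP(-), ID(z)


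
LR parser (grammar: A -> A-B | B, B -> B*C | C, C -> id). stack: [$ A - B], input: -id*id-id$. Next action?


handle 'A-B' on top; lookahead ∈ FOLLOW(A) = {-, $}
Action: reduce (A -> A-B)


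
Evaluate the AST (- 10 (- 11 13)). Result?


Evaluate inner: (- 11 13) = -2
Evaluate root: (- 10 -2) = 12
Result: 12


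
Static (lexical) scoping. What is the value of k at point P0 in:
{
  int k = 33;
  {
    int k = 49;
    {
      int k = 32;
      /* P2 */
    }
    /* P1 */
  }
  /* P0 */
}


k declared in the same block as P0
k = 33


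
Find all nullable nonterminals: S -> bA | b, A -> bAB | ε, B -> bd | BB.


A nonterminal is nullable iff some alternative derives ε (directly, or every symbol in it is nullable)
Nullable: {A}


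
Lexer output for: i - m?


Scan left to right, longest-match per lexeme
Tokens: ID(i), OP(-), ID(m)


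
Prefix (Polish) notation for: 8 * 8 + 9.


left-to-right (same/higher precedence on left): tree is (+ (* 8 8) 9)
Prefix: + * 8 8 9


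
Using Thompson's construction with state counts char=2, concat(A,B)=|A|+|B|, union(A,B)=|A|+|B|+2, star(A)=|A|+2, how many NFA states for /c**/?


Syntax tree has 1 char leaf(s), 0 union(s), 2 star(s)
chars contribute 1×2 = 2; each union adds +2; each star adds +2
Total: 2 + 0 + 4 = 6 states


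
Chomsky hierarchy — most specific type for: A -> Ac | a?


Left-linear: every RHS is a terminal or one nonterminal followed by a terminal
Classification: Type 3 (Regular)


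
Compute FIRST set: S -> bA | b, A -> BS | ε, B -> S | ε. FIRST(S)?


Per alternative of S: FIRST(bA) = {b}; FIRST(b) = {b}
FIRST(S) = {b}


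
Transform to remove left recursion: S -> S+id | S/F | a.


Left-recursive alternatives: S+id, S/F; non-recursive: a
Introduce S': S -> aS', S' -> +idS' | /FS' | ε


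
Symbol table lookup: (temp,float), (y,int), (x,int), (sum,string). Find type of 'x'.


Lookup 'x' → type int


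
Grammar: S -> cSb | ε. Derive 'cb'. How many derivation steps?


Derivation: S => cSb => cb
Steps: 2


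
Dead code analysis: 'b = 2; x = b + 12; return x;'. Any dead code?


b is read by x's definition; x is returned
No dead code


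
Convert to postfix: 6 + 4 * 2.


* has higher precedence, evaluate 4*2 first
Postfix: 6 4 2 * +


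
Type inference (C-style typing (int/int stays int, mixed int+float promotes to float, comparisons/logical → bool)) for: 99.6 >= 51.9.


Operand types: float >= float
Rule: comparison yields bool
Result type: bool


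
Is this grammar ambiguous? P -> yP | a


right-linear, alternatives start with distinct terminals 'y' vs 'a': unique leftmost derivation
Unambiguous


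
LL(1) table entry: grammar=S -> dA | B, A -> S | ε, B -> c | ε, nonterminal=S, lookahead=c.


For [S, c]: 'c' ∈ FIRST(B)
Entry: S -> B


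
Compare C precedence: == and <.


'<' is relational (level 7); '==' is equality (level 6)
Higher level binds tighter
'<' has higher precedence than '=='


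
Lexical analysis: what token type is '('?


Pattern: delimiter/punctuation
Type: PUNCTUATION


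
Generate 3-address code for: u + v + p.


Break into single-operator statements:
t1 = u + v
t2 = t1 + p


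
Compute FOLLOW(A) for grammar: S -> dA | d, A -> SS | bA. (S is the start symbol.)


$ ∈ FOLLOW(S). For each A -> αBβ: add FIRST(β)\{ε} to FOLLOW(B); if β nullable, add FOLLOW(A).
FOLLOW(A) = {$, d}


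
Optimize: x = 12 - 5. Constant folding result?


12 - 5 = 7 at compile time
Optimized: x = 7


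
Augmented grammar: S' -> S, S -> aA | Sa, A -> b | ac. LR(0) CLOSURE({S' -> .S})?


Start: S' -> .S
For each item with dot before a nonterminal B, add B -> .γ for every B-production
Closure: [S' -> .S, S -> .aA, S -> .Sa]


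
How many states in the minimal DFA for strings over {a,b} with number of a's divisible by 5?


Track (count of a) mod 5: states 0..4, accept at 0
Minimal DFA: 5 states


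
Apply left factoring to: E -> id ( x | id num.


Common prefix: 'id'
Factored: E -> id E', E' -> ( x | num


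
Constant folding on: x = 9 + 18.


9 + 18 = 27 at compile time
Optimized: x = 27


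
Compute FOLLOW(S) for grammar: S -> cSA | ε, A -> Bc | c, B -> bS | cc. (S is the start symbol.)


$ ∈ FOLLOW(S). For each A -> αBβ: add FIRST(β)\{ε} to FOLLOW(B); if β nullable, add FOLLOW(A).
FOLLOW(S) = {$, b, c}


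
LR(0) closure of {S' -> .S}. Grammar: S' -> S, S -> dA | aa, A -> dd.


Start: S' -> .S
For each item with dot before a nonterminal B, add B -> .γ for every B-production
Closure: [S' -> .S, S -> .dA, S -> .aa]


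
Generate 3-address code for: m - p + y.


Break into single-operator statements:
t1 = m - p
t2 = t1 + y


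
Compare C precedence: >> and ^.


'>>' is shift (level 8); '^' is bitwise XOR (level 4)
Higher level binds tighter
'>>' has higher precedence than '^'


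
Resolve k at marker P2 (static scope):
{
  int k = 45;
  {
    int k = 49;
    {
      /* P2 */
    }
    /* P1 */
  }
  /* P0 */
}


P2's block does not declare k; resolves to the enclosing declaration at depth 1
k = 49


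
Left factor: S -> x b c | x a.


Common prefix: 'x'
Factored: S -> x S', S' -> b c | a


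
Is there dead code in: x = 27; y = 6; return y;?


x is assigned but never read
Dead: 'x = 27'


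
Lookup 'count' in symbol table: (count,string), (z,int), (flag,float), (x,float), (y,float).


Lookup 'count' → type string


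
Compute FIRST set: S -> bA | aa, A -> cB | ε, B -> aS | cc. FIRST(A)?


Per alternative of A: FIRST(cB) = {c}; FIRST(ε) = {ε}
FIRST(A) = {c, ε}


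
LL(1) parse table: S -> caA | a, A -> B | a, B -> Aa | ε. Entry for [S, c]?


For [S, c]: 'c' ∈ FIRST(caA)
Entry: S -> caA


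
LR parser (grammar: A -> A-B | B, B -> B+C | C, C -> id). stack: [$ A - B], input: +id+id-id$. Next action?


'+' can extend B; shift to build B -> B+C
Action: shift


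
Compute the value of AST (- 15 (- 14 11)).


Evaluate inner: (- 14 11) = 3
Evaluate root: (- 15 3) = 12
Result: 12


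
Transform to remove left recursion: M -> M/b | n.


Left-recursive alternatives: M/b; non-recursive: n
Introduce M': M -> nM', M' -> /bM' | ε


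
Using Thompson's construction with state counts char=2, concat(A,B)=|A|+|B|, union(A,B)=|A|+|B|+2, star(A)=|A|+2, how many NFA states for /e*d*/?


Syntax tree has 2 char leaf(s), 0 union(s), 2 star(s)
chars contribute 2×2 = 4; each union adds +2; each star adds +2
Total: 4 + 0 + 4 = 8 states


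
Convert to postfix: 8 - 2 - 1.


Left to right (same or higher precedence on left)
Postfix: 8 2 - 1 -


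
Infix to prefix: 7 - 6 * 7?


'*' binds tighter: tree is (- 7 (* 6 7))
Prefix: - 7 * 6 7


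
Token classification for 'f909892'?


Pattern: letter/underscore followed by alphanumerics, not a keyword
Type: IDENTIFIER


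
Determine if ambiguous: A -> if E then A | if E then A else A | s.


dangling else: 'if E then if E then s else s' parses two ways
Ambiguous


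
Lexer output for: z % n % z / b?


Scan left to right, longest-match per lexeme
Tokens: ID(z), OP(%), ID(n), OP(%), ID(z), OP(/), ID(b)


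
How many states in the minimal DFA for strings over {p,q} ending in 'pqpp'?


Track the longest suffix of input matching a prefix of 'pqpp': 5 classes (prefixes of length 0..4)
Minimal DFA: 5 states


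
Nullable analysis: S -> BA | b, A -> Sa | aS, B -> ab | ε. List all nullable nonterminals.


A nonterminal is nullable iff some alternative derives ε (directly, or every symbol in it is nullable)
Nullable: {B}


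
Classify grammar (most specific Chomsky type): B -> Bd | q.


Left-linear: every RHS is a terminal or one nonterminal followed by a terminal
Classification: Type 3 (Regular)


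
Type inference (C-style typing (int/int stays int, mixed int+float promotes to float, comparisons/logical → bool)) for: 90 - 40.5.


Operand types: int - float
Rule: mixed int/float promotes to float; int/int stays int
Result type: float


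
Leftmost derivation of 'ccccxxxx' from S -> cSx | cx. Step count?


Derivation: S => cSx => ccSxx => cccSxxx => ccccxxxx
Steps: 4


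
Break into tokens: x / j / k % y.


Scan left to right, longest-match per lexeme
Tokens: ID(x), OP(/), ID(j), OP(/), ID(k), OP(%), ID(y)


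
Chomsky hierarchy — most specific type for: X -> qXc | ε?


Single nonterminal LHS, but q^n c^n is not regular
Classification: Type 2 (Context-Free)


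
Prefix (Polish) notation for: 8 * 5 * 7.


left-to-right (same/higher precedence on left): tree is (* (* 8 5) 7)
Prefix: * * 8 5 7


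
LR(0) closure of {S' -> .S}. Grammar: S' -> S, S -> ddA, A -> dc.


Start: S' -> .S
For each item with dot before a nonterminal B, add B -> .γ for every B-production
Closure: [S' -> .S, S -> .ddA]


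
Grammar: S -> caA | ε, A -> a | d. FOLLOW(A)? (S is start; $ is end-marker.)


$ ∈ FOLLOW(S). For each A -> αBβ: add FIRST(β)\{ε} to FOLLOW(B); if β nullable, add FOLLOW(A).
FOLLOW(A) = {$}


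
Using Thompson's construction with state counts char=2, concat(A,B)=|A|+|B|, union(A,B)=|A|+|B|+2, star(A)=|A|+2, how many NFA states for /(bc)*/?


Syntax tree has 2 char leaf(s), 0 union(s), 1 star(s)
chars contribute 2×2 = 4; each union adds +2; each star adds +2
Total: 4 + 0 + 2 = 6 states


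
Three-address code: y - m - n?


Break into single-operator statements:
t1 = y - m
t2 = t1 - n


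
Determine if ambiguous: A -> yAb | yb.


balanced y^n…b^n: each string has a unique parse
Unambiguous


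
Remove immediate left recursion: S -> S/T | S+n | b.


Left-recursive alternatives: S/T, S+n; non-recursive: b
Introduce S': S -> bS', S' -> /TS' | +nS' | ε


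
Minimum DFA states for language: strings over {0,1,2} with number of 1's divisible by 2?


Track (count of 1) mod 2: states 0..1, accept at 0
Minimal DFA: 2 states


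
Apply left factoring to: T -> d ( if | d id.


Common prefix: 'd'
Factored: T -> d T', T' -> ( if | id


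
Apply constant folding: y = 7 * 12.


7 * 12 = 84 at compile time
Optimized: y = 84


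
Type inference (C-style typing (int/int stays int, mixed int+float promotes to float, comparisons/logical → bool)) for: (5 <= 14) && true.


Operand types: bool && bool
Rule: logical operators take bool operands and yield bool
Result type: bool


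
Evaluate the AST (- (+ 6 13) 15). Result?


Evaluate inner: (+ 6 13) = 19
Evaluate root: (- 19 15) = 4
Result: 4


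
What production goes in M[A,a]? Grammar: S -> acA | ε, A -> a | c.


For [A, a]: 'a' ∈ FIRST(a)
Entry: A -> a


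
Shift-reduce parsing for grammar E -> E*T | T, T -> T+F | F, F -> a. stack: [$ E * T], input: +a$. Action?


'+' can extend T; shift to build T -> T+F
Action: shift


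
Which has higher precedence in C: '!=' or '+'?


'+' is additive (level 9); '!=' is equality (level 6)
Higher level binds tighter
'+' has higher precedence than '!='


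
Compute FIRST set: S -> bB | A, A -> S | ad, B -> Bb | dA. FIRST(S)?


Per alternative of S: FIRST(bB) = {b}; FIRST(A) = {a, b}
FIRST(S) = {a, b}


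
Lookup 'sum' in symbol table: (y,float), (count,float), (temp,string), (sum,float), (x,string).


Lookup 'sum' → type float


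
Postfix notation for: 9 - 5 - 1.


Left to right (same or higher precedence on left)
Postfix: 9 5 - 1 -


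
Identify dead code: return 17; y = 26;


statement follows a return and is unreachable
Dead: 'y = 26'


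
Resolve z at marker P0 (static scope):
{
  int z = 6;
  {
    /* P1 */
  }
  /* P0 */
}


z declared in the same block as P0
z = 6


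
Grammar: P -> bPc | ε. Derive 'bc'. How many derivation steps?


Derivation: P => bPc => bc
Steps: 2


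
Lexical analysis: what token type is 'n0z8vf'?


Pattern: letter/underscore followed by alphanumerics, not a keyword
Type: IDENTIFIER


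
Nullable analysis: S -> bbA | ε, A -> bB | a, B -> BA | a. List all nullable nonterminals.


A nonterminal is nullable iff some alternative derives ε (directly, or every symbol in it is nullable)
Nullable: {S}


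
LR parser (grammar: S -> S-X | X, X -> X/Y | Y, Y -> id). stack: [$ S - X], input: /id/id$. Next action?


'/' can extend X; shift to build X -> X/Y
Action: shift


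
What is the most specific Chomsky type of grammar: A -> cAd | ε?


Single nonterminal LHS, but c^n d^n is not regular
Classification: Type 2 (Context-Free)


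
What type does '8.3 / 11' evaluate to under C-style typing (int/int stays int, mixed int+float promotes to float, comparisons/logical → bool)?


Operand types: float / int
Rule: mixed int/float promotes to float; int/int stays int
Result type: float


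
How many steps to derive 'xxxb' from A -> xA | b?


Derivation: A => xA => xxA => xxxA => xxxb
Steps: 4


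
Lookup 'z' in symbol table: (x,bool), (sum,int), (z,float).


Lookup 'z' → type float


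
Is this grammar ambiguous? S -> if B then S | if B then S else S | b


dangling else: 'if B then if B then b else b' parses two ways
Ambiguous


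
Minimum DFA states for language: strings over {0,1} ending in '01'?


Track the longest suffix of input matching a prefix of '01': 3 classes (prefixes of length 0..2)
Minimal DFA: 3 states


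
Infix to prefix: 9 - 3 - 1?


left-to-right (same/higher precedence on left): tree is (- (- 9 3) 1)
Prefix: - - 9 3 1


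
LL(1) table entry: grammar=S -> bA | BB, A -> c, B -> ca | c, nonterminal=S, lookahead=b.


For [S, b]: 'b' ∈ FIRST(bA)
Entry: S -> bA


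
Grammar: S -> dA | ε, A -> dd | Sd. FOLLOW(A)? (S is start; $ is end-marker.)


$ ∈ FOLLOW(S). For each A -> αBβ: add FIRST(β)\{ε} to FOLLOW(B); if β nullable, add FOLLOW(A).
FOLLOW(A) = {$, d}


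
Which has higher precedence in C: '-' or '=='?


'-' is additive (level 9); '==' is equality (level 6)
Higher level binds tighter
'-' has higher precedence than '=='


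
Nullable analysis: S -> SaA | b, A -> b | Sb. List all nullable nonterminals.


A nonterminal is nullable iff some alternative derives ε (directly, or every symbol in it is nullable)
Nullable: {}


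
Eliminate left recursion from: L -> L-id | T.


Left-recursive alternatives: L-id; non-recursive: T
Introduce L': L -> TL', L' -> -idL' | ε


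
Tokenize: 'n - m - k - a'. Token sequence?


Scan left to right, longest-match per lexeme
Tokens: ID(n), OP(-), ID(m), OP(-), ID(k), OP(-), ID(a)


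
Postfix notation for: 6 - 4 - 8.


Left to right (same or higher precedence on left)
Postfix: 6 4 - 8 -


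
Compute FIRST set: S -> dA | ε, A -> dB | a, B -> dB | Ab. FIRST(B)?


Per alternative of B: FIRST(dB) = {d}; FIRST(Ab) = {a, d}
FIRST(B) = {a, d}


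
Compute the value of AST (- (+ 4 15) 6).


Evaluate inner: (+ 4 15) = 19
Evaluate root: (- 19 6) = 13
Result: 13


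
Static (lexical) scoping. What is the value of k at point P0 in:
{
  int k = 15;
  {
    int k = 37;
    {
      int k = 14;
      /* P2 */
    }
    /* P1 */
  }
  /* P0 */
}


k declared in the same block as P0
k = 15


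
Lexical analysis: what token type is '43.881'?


Pattern: digits with a decimal point
Type: FLOAT_LITERAL


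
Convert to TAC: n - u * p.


Break into single-operator statements:
t1 = u * p
t2 = n - t1


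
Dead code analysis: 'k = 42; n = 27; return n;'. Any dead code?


k is assigned but never read
Dead: 'k = 42'


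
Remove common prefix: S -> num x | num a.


Common prefix: 'num'
Factored: S -> num S', S' -> x | a


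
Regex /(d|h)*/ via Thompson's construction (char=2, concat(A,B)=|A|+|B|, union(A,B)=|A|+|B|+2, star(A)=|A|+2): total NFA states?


Syntax tree has 2 char leaf(s), 1 union(s), 1 star(s)
chars contribute 2×2 = 4; each union adds +2; each star adds +2
Total: 4 + 2 + 2 = 8 states


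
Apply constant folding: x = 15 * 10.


15 * 10 = 150 at compile time
Optimized: x = 150


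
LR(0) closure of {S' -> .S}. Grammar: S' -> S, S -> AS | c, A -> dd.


Start: S' -> .S
For each item with dot before a nonterminal B, add B -> .γ for every B-production
Closure: [S' -> .S, S -> .AS, S -> .c, A -> .dd]


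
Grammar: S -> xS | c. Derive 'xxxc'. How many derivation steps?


Derivation: S => xS => xxS => xxxS => xxxc
Steps: 4


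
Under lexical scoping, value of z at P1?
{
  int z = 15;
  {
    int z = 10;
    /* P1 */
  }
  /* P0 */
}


z declared in the same block as P1
z = 10


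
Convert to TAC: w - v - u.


Break into single-operator statements:
t1 = w - v
t2 = t1 - u


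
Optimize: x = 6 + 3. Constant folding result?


6 + 3 = 9 at compile time
Optimized: x = 9


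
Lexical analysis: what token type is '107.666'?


Pattern: digits with a decimal point
Type: FLOAT_LITERAL


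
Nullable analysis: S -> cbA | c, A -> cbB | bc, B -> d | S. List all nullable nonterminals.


A nonterminal is nullable iff some alternative derives ε (directly, or every symbol in it is nullable)
Nullable: {}


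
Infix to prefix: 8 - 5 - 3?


left-to-right (same/higher precedence on left): tree is (- (- 8 5) 3)
Prefix: - - 8 5 3


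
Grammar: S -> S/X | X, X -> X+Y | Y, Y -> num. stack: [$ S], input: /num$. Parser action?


shift '/' to continue S -> S/X
Action: shift


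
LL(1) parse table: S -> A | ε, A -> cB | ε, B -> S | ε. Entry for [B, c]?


For [B, c]: 'c' ∈ FIRST(S)
Entry: B -> S


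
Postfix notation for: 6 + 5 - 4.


Left to right (same or higher precedence on left)
Postfix: 6 5 + 4 -


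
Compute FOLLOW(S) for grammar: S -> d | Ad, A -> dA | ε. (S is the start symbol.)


$ ∈ FOLLOW(S). For each A -> αBβ: add FIRST(β)\{ε} to FOLLOW(B); if β nullable, add FOLLOW(A).
FOLLOW(S) = {$}


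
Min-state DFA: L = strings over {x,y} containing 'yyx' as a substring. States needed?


KMP-style automaton: 3 progress states + 1 absorbing accept = 4
Minimal DFA: 4 states


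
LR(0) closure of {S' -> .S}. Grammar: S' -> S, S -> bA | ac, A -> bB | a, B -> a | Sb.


Start: S' -> .S
For each item with dot before a nonterminal B, add B -> .γ for every B-production
Closure: [S' -> .S, S -> .bA, S -> .ac]


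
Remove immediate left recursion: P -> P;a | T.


Left-recursive alternatives: P;a; non-recursive: T
Introduce P': P -> TP', P' -> ;aP' | ε


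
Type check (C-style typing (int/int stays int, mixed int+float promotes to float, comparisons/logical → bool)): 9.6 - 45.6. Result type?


Operand types: float - float
Rule: mixed int/float promotes to float; int/int stays int
Result type: float


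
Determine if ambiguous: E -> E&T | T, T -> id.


precedence layered via separate nonterminal T: deterministic
Unambiguous


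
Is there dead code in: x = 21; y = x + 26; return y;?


x is read by y's definition; y is returned
No dead code


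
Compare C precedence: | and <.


'<' is relational (level 7); '|' is bitwise OR (level 3)
Higher level binds tighter
'<' has higher precedence than '|'


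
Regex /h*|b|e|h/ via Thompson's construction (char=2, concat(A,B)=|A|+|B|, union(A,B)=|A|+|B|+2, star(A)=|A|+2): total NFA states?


Syntax tree has 4 char leaf(s), 3 union(s), 1 star(s)
chars contribute 4×2 = 8; each union adds +2; each star adds +2
Total: 8 + 6 + 2 = 16 states


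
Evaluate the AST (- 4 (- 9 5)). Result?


Evaluate inner: (- 9 5) = 4
Evaluate root: (- 4 4) = 0
Result: 0


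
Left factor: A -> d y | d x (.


Common prefix: 'd'
Factored: A -> d A', A' -> y | x (


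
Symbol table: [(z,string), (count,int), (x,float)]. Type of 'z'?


Lookup 'z' → type string


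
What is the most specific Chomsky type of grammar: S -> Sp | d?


Left-linear: every RHS is a terminal or one nonterminal followed by a terminal
Classification: Type 3 (Regular)


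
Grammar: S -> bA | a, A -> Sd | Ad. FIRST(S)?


Per alternative of S: FIRST(bA) = {b}; FIRST(a) = {a}
FIRST(S) = {a, b}


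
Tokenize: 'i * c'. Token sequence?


Scan left to right, longest-match per lexeme
Tokens: ID(i), OP(*), ID(c)


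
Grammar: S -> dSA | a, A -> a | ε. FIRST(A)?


Per alternative of A: FIRST(a) = {a}; FIRST(ε) = {ε}
FIRST(A) = {a, ε}


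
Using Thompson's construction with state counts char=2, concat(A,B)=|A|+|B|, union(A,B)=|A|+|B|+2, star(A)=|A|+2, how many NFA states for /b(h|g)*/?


Syntax tree has 3 char leaf(s), 1 union(s), 1 star(s)
chars contribute 3×2 = 6; each union adds +2; each star adds +2
Total: 6 + 2 + 2 = 10 states


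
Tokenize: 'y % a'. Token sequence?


Scan left to right, longest-match per lexeme
Tokens: ID(y), OP(%), ID(a)


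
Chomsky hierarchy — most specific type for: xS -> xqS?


LHS has context (more than one symbol) and |LHS| ≤ |RHS|
Classification: Type 1 (Context-Sensitive)


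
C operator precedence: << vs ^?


'<<' is shift (level 8); '^' is bitwise XOR (level 4)
Higher level binds tighter
'<<' has higher precedence than '^'


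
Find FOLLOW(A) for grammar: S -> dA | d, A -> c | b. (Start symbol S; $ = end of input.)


$ ∈ FOLLOW(S). For each A -> αBβ: add FIRST(β)\{ε} to FOLLOW(B); if β nullable, add FOLLOW(A).
FOLLOW(A) = {$}


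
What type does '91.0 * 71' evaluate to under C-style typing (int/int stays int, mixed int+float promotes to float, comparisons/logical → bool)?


Operand types: float * int
Rule: mixed int/float promotes to float; int/int stays int
Result type: float


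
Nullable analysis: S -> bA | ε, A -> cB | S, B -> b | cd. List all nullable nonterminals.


A nonterminal is nullable iff some alternative derives ε (directly, or every symbol in it is nullable)
Nullable: {A, S}


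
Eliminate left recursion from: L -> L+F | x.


Left-recursive alternatives: L+F; non-recursive: x
Introduce L': L -> xL', L' -> +FL' | ε


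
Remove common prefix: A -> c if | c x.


Common prefix: 'c'
Factored: A -> c A', A' -> if | x


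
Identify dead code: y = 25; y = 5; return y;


first assignment to y is overwritten before any read
Dead: 'y = 25'


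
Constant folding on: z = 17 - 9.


17 - 9 = 8 at compile time
Optimized: z = 8


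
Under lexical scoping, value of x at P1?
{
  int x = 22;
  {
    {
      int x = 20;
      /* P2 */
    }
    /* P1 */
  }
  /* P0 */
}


P1's block does not declare x; resolves to the enclosing declaration at depth 0
x = 22


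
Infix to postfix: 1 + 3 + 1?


Left to right (same or higher precedence on left)
Postfix: 1 3 + 1 +


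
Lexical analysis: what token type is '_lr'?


Pattern: letter/underscore followed by alphanumerics, not a keyword
Type: IDENTIFIER


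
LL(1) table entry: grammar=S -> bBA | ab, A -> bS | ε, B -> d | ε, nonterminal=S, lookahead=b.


For [S, b]: 'b' ∈ FIRST(bBA)
Entry: S -> bBA


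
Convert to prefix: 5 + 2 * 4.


'*' binds tighter: tree is (+ 5 (* 2 4))
Prefix: + 5 * 2 4


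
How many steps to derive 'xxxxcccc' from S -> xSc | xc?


Derivation: S => xSc => xxScc => xxxSccc => xxxxcccc
Steps: 4


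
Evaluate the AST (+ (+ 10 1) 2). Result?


Evaluate inner: (+ 10 1) = 11
Evaluate root: (+ 11 2) = 13
Result: 13


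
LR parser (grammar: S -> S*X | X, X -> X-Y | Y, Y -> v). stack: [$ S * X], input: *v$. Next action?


handle 'S*X' on top; lookahead ∈ FOLLOW(S) = {*, $}
Action: reduce (S -> S*X)


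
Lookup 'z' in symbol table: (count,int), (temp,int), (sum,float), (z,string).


Lookup 'z' → type string


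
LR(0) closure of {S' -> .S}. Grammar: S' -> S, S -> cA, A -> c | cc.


Start: S' -> .S
For each item with dot before a nonterminal B, add B -> .γ for every B-production
Closure: [S' -> .S, S -> .cA]


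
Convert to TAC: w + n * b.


Break into single-operator statements:
t1 = n * b
t2 = w + t1


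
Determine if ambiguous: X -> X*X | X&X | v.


'v*v&v' has two parse trees (no precedence encoded between * and &)
Ambiguous


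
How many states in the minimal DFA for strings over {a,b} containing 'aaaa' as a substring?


KMP-style automaton: 4 progress states + 1 absorbing accept = 5
Minimal DFA: 5 states
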